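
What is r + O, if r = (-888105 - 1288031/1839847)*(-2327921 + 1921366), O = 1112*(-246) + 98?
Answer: 664301669848095592/1839847 ≈ 3.6106e+11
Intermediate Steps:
O = -273454 (O = -273552 + 98 = -273454)
r = 664302172961617130/1839847 (r = (-888105 - 1288031*1/1839847)*(-406555) = (-888105 - 1288031/1839847)*(-406555) = -1633978607966/1839847*(-406555) = 664302172961617130/1839847 ≈ 3.6106e+11)
r + O = 664302172961617130/1839847 - 273454 = 664301669848095592/1839847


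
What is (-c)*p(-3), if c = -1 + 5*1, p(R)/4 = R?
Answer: 48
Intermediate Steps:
p(R) = 4*R
c = 4 (c = -1 + 5 = 4)
(-c)*p(-3) = (-1*4)*(4*(-3)) = -4*(-12) = 48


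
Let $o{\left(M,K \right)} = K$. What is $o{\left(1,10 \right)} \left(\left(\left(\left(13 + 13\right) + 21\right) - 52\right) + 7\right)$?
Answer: $20$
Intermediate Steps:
$o{\left(1,10 \right)} \left(\left(\left(\left(13 + 13\right) + 21\right) - 52\right) + 7\right) = 10 \left(\left(\left(\left(13 + 13\right) + 21\right) - 52\right) + 7\right) = 10 \left(\left(\left(26 + 21\right) - 52\right) + 7\right) = 10 \left(\left(47 - 52\right) + 7\right) = 10 \left(-5 + 7\right) = 10 \cdot 2 = 20$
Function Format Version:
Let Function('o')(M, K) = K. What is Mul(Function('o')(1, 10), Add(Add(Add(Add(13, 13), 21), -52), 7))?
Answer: 20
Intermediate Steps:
Mul(Function('o')(1, 10), Add(Add(Add(Add(13, 13), 21), -52), 7)) = Mul(10, Add(Add(Add(Add(13, 13), 21), -52), 7)) = Mul(10, Add(Add(Add(26, 21), -52), 7)) = Mul(10, Add(Add(47, -52), 7)) = Mul(10, Add(-5, 7)) = Mul(10, 2) = 20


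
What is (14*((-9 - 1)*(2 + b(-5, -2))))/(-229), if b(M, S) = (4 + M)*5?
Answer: -420/229 ≈ -1.8341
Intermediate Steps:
b(M, S) = 20 + 5*M
(14*((-9 - 1)*(2 + b(-5, -2))))/(-229) = (14*((-9 - 1)*(2 + (20 + 5*(-5)))))/(-229) = (14*(-10*(2 + (20 - 25))))*(-1/229) = (14*(-10*(2 - 5)))*(-1/229) = (14*(-10*(-3)))*(-1/229) = (14*30)*(-1/229) = 420*(-1/229) = -420/229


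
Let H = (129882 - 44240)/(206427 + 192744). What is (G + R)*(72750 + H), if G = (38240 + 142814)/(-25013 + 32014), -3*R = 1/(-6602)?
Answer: 1107824979607557950/588827359179 ≈ 1.8814e+6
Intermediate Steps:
H = 85642/399171 ≈ 0.21455
R = 1/19806 (R = -⅓/(-6602) = -⅓*(-1/6602) = 1/19806 ≈ 5.0490e-5)
G = 181054/7001 ≈ 25.861
(G + R)*(72750 + H) = (181054/7001 + 1/19806)*(72750 + 85642/399171) = (3585962525/138661806)*(29039775892/399171) = 1107824979607557950/588827359179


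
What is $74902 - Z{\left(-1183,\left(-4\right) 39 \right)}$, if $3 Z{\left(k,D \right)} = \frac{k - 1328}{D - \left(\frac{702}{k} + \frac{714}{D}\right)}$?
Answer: $\frac{2055982468}{27451} \approx 74897.0$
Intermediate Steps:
$Z{\left(k,D \right)} = \frac{-1328 + k}{3 \left(D - \frac{714}{D} - \frac{702}{k}\right)}$ ($Z{\left(k,D \right)} = \frac{\left(k - 1328\right) \frac{1}{D - \left(\frac{702}{k} + \frac{714}{D}\right)}}{3} = \frac{\left(-1328 + k\right) \frac{1}{D - \frac{714}{D} - \frac{702}{k}}}{3} = \frac{\frac{1}{D - \frac{714}{D} - \frac{702}{k}} \left(-1328 + k\right)}{3} = \frac{-1328 + k}{3 \left(D - \frac{714}{D} - \frac{702}{k}\right)}$)
$74902 - Z{\left(-1183,\left(-4\right) 39 \right)} = 74902 - \frac{1}{3} \left(\left(-4\right) 39\right) \left(-1183\right) \frac{1}{\left(-714\right) \left(-1183\right) - 702 \left(\left(-4\right) 39\right) - 1183 \left(\left(-4\right) 39\right)^{2}} \left(-1328 - 1183\right) = 74902 - \frac{1}{3} \left(-156\right) \left(-1183\right) \frac{1}{844662 - -109512 - 1183 \left(-156\right)^{2}} \left(-2511\right) = 74902 - \frac{1}{3} \left(-156\right) \left(-1183\right) \frac{1}{844662 + 109512 - 28789488} \left(-2511\right) = 74902 - \frac{1}{3} \left(-156\right) \left(-1183\right) \frac{1}{-27835314} \left(-2511\right) = 74902 - \frac{1}{3} \left(-156\right) \left(-1183\right) \left(- \frac{1}{27835314}\right) \left(-2511\right) = 74902 - \frac{152334}{27451} = \frac{2055982468}{27451}$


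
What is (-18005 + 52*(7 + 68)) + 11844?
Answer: -2261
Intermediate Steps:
(-18005 + 52*(7 + 68)) + 11844 = (-18005 + 52*75) + 11844 = (-18005 + 3900) + 11844 = -14105 + 11844 = -2261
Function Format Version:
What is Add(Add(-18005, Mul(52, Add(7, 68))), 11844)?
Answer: -2261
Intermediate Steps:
Add(Add(-18005, Mul(52, Add(7, 68))), 11844) = Add(Add(-18005, Mul(52, 75)), 11844) = Add(Add(-18005, 3900), 11844) = Add(-14105, 11844) = -2261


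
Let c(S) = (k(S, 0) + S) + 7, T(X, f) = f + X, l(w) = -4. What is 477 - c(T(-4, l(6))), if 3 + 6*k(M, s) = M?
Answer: 2879/6 ≈ 479.83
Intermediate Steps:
k(M, s) = -½ + M/6
T(X, f) = X + f
c(S) = 13/2 + 7*S/6 (c(S) = ((-½ + S/6) + S) + 7 = (-½ + 7*S/6) + 7 = 13/2 + 7*S/6)
477 - c(T(-4, l(6))) = 477 - (13/2 + 7*(-4 - 4)/6) = 477 - (13/2 + (7/6)*(-8)) = 477 - (13/2 - 28/3) = 477 - 1*(-17/6) = 477 + 17/6 = 2879/6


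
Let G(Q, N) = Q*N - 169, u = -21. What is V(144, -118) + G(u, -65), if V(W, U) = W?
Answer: 1340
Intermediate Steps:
G(Q, N) = -169 + N*Q (G(Q, N) = N*Q - 169 = -169 + N*Q)
V(144, -118) + G(u, -65) = 144 + (-169 - 65*(-21)) = 144 + (-169 + 1365) = 144 + 1196 = 1340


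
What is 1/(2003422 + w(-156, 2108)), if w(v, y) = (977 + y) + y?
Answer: 1/2008615 ≈ 4.9786e-7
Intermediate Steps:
w(v, y) = 977 + 2*y
1/(2003422 + w(-156, 2108)) = 1/(2003422 + (977 + 2*2108)) = 1/(2003422 + (977 + 4216)) = 1/(2003422 + 5193) = 1/2008615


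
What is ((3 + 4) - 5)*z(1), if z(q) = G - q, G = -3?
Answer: -8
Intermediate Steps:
z(q) = -3 - q
((3 + 4) - 5)*z(1) = ((3 + 4) - 5)*(-3 - 1*1) = (7 - 5)*(-3 - 1) = 2*(-4) = -8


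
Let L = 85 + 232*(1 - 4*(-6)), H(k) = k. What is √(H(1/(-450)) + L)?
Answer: √5296498/30 ≈ 76.714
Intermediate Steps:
L = 5885 (L = 85 + 232*(1 + 24) = 85 + 232*25 = 85 + 5800 = 5885)
√(H(1/(-450)) + L) = √(1/(-450) + 5885) = √(-1/450 + 5885) = √(2648249/450) = √5296498/30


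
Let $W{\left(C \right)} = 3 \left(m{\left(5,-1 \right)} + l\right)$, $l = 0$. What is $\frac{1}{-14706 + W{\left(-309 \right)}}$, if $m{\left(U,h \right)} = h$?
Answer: $- \frac{1}{14709} \approx -6.7986 \cdot 10^{-5}$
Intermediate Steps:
$W{\left(C \right)} = -3$ ($W{\left(C \right)} = 3 \left(-1 + 0\right) = 3 \left(-1\right) = -3$)
$\frac{1}{-14706 + W{\left(-309 \right)}} = \frac{1}{-14706 - 3} = \frac{1}{-14709} = - \frac{1}{14709}$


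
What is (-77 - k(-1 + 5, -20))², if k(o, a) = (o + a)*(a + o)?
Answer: 110889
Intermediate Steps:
k(o, a) = (a + o)² (k(o, a) = (a + o)*(a + o) = (a + o)²)
(-77 - k(-1 + 5, -20))² = (-77 - (-20 + (-1 + 5))²)² = (-77 - (-20 + 4)²)² = (-77 - 1*(-16)²)² = (-77 - 1*256)² = (-77 - 256)² = (-333)² = 110889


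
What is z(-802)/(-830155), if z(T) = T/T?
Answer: -1/830155 ≈ -1.2046e-6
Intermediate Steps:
z(T) = 1
z(-802)/(-830155) = 1/(-830155) = 1*(-1/830155) = -1/830155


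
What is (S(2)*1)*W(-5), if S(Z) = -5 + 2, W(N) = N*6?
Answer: 90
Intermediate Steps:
W(N) = 6*N
S(Z) = -3
(S(2)*1)*W(-5) = (-3*1)*(6*(-5)) = -3*(-30) = 90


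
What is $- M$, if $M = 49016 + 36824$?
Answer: $-85840$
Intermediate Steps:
$M = 85840$
$- M = \left(-1\right) 85840 = -85840$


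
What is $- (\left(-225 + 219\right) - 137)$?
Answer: $143$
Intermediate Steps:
$- (\left(-225 + 219\right) - 137) = - (-6 - 137) = \left(-1\right) \left(-143\right) = 143$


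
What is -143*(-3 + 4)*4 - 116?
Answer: -688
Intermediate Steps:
-143*(-3 + 4)*4 - 116 = -143*4 - 116 = -572 - 116 = -688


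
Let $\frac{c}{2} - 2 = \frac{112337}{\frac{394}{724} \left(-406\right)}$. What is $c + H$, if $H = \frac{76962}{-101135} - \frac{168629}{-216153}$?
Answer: $- \frac{126495819621117173}{124889800071015} \approx -1012.9$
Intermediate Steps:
$H = \frac{418726729}{21860633655}$ ($H = 76962 \left(- \frac{1}{101135}\right) - - \frac{168629}{216153} = - \frac{76962}{101135} + \frac{168629}{216153} = \frac{418726729}{21860633655} \approx 0.019154$)
$c = - \frac{40506030}{39991}$ ($c = 4 + 2 \frac{112337}{\frac{394}{724} \left(-406\right)} = 4 + 2 \frac{112337}{394 \cdot \frac{1}{724} \left(-406\right)} = 4 + 2 \frac{112337}{\frac{197}{362} \left(-406\right)} = 4 + 2 \frac{112337}{- \frac{39991}{181}} = 4 + 2 \cdot 112337 \left(- \frac{181}{39991}\right) = 4 + 2 \left(- \frac{20332997}{39991}\right) = 4 - \frac{40665994}{39991} = - \frac{40506030}{39991} \approx -1012.9$)
$c + H = - \frac{40506030}{39991} + \frac{418726729}{21860633655} = - \frac{126495819621117173}{124889800071015}$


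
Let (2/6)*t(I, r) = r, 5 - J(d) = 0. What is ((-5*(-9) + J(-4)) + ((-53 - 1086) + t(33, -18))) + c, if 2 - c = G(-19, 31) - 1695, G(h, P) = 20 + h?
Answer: 553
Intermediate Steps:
J(d) = 5 (J(d) = 5 - 1*0 = 5 + 0 = 5)
c = 1696 (c = 2 - ((20 - 19) - 1695) = 2 - (1 - 1695) = 2 - 1*(-1694) = 2 + 1694 = 1696)
t(I, r) = 3*r
((-5*(-9) + J(-4)) + ((-53 - 1086) + t(33, -18))) + c = ((-5*(-9) + 5) + ((-53 - 1086) + 3*(-18))) + 1696 = ((45 + 5) + (-1139 - 54)) + 1696 = (50 - 1193) + 1696 = -1143 + 1696 = 553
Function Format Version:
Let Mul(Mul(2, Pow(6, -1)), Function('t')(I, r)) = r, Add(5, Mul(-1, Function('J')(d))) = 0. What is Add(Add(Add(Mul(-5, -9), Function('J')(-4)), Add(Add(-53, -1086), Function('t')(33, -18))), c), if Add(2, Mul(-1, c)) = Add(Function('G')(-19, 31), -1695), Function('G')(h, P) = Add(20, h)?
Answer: 553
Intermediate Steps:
Function('J')(d) = 5 (Function('J')(d) = Add(5, Mul(-1, 0)) = Add(5, 0) = 5)
c = 1696 (c = Add(2, Mul(-1, Add(Add(20, -19), -1695))) = Add(2, Mul(-1, Add(1, -1695))) = Add(2, Mul(-1, -1694)) = Add(2, 1694) = 1696)
Function('t')(I, r) = Mul(3, r)
Add(Add(Add(Mul(-5, -9), Function('J')(-4)), Add(Add(-53, -1086), Function('t')(33, -18))), c) = Add(Add(Add(Mul(-5, -9), 5), Add(Add(-53, -1086), Mul(3, -18))), 1696) = Add(Add(Add(45, 5), Add(-1139, -54)), 1696) = Add(Add(50, -1193), 1696) = Add(-1143, 1696) = 553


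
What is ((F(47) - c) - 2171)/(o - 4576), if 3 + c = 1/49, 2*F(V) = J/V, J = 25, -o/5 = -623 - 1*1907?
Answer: -9984677/37188844 ≈ -0.26849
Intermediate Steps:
o = 12650 (o = -5*(-623 - 1*1907) = -5*(-623 - 1907) = -5*(-2530) = 12650)
F(V) = 25/(2*V) (F(V) = (25/V)/2 = 25/(2*V))
c = -146/49 (c = -3 + 1/49 = -146/49 ≈ -2.9796)
((F(47) - c) - 2171)/(o - 4576) = (((25/2)/47 - 1*(-146/49)) - 2171)/(12650 - 4576) = (((25/2)*(1/47) + 146/49) - 2171)/8074 = ((25/94 + 146/49) - 2171)*(1/8074) = (14949/4606 - 2171)*(1/8074) = -9984677/4606*1/8074 = -9984677/37188844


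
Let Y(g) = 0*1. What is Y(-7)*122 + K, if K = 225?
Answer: 225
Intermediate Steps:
Y(g) = 0
Y(-7)*122 + K = 0*122 + 225 = 0 + 225 = 225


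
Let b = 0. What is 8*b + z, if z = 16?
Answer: 16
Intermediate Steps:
8*b + z = 8*0 + 16 = 0 + 16 = 16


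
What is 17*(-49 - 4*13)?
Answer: -1717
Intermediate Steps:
17*(-49 - 4*13) = 17*(-49 - 52) = 17*(-101) = -1717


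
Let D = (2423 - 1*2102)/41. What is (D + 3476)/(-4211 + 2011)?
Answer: -142837/90200 ≈ -1.5836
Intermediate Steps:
D = 321/41 (D = (2423 - 2102)*(1/41) = 321*(1/41) = 321/41 ≈ 7.8293)
(D + 3476)/(-4211 + 2011) = (321/41 + 3476)/(-4211 + 2011) = (142837/41)/(-2200) = (142837/41)*(-1/2200) = -142837/90200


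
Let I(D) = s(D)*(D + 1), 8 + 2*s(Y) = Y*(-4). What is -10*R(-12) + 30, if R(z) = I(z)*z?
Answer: -26370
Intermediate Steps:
s(Y) = -4 - 2*Y (s(Y) = -4 + (Y*(-4))/2 = -4 + (-4*Y)/2 = -4 - 2*Y)
I(D) = (1 + D)*(-4 - 2*D) (I(D) = (-4 - 2*D)*(D + 1) = (-4 - 2*D)*(1 + D) = (1 + D)*(-4 - 2*D))
R(z) = -2*z*(1 + z)*(2 + z) (R(z) = (-2*(1 + z)*(2 + z))*z = -2*z*(1 + z)*(2 + z))
-10*R(-12) + 30 = -(-20)*(-12)*(1 - 12)*(2 - 12) + 30 = -(-20)*(-12)*(-11)*(-10) + 30 = -10*2640 + 30 = -26400 + 30 = -26370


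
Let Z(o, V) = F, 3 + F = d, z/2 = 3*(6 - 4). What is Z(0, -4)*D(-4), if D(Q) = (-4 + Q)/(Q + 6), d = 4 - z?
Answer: 44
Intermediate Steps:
z = 12 (z = 2*(3*(6 - 4)) = 2*(3*2) = 2*6 = 12)
d = -8 (d = 4 - 1*12 = 4 - 12 = -8)
D(Q) = (-4 + Q)/(6 + Q)
F = -11 (F = -3 - 8 = -11)
Z(o, V) = -11
Z(0, -4)*D(-4) = -11*(-4 - 4)/(6 - 4) = -11*(-8)/2 = -11*(-4) = 44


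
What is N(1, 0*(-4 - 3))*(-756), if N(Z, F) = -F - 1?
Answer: 756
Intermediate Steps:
N(Z, F) = -1 - F
N(1, 0*(-4 - 3))*(-756) = (-1 - 0*(-4 - 3))*(-756) = (-1 - 0*(-7))*(-756) = (-1 - 1*0)*(-756) = (-1 + 0)*(-756) = -1*(-756) = 756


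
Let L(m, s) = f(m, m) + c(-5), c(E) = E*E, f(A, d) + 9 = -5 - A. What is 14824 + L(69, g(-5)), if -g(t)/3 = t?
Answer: 14766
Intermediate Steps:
f(A, d) = -14 - A (f(A, d) = -9 + (-5 - A) = -14 - A)
g(t) = -3*t
c(E) = E²
L(m, s) = 11 - m (L(m, s) = (-14 - m) + (-5)² = (-14 - m) + 25 = 11 - m)
14824 + L(69, g(-5)) = 14824 + (11 - 1*69) = 14824 + (11 - 69) = 14824 - 58 = 14766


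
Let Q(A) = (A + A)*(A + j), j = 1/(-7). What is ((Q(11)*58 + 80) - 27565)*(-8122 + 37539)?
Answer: -2806940723/7 ≈ -4.0099e+8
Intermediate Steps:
j = -⅐ ≈ -0.14286
Q(A) = 2*A*(-⅐ + A) (Q(A) = (A + A)*(A - ⅐) = (2*A)*(-⅐ + A) = 2*A*(-⅐ + A))
((Q(11)*58 + 80) - 27565)*(-8122 + 37539) = ((((2/7)*11*(-1 + 7*11))*58 + 80) - 27565)*(-8122 + 37539) = ((((2/7)*11*(-1 + 77))*58 + 80) - 27565)*29417 = ((((2/7)*11*76)*58 + 80) - 27565)*29417 = (((1672/7)*58 + 80) - 27565)*29417 = ((96976/7 + 80) - 27565)*29417 = (97536/7 - 27565)*29417 = -95419/7*29417 = -2806940723/7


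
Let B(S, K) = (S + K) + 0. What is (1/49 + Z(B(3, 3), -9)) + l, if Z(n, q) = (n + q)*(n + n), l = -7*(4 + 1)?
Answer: -3478/49 ≈ -70.980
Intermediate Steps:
B(S, K) = K + S (B(S, K) = (K + S) + 0 = K + S)
l = -35 (l = -7*5 = -35)
Z(n, q) = 2*n*(n + q) (Z(n, q) = (n + q)*(2*n) = 2*n*(n + q))
(1/49 + Z(B(3, 3), -9)) + l = (1/49 + 2*(3 + 3)*((3 + 3) - 9)) - 35 = (1/49 + 2*6*(6 - 9)) - 35 = (1/49 + 2*6*(-3)) - 35 = (1/49 - 36) - 35 = -1763/49 - 35 = -3478/49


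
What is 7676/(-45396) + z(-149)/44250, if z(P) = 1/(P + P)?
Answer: -8434968283/49884529500 ≈ -0.16909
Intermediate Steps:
z(P) = 1/(2*P)
7676/(-45396) + z(-149)/44250 = 7676/(-45396) + ((½)/(-149))/44250 = 7676*(-1/45396) + ((½)*(-1/149))*(1/44250) = -1919/11349 - 1/298*1/44250 = -1919/11349 - 1/13186500 = -8434968283/49884529500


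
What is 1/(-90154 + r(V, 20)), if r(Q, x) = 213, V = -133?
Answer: -1/89941 ≈ -1.1118e-5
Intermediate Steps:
1/(-90154 + r(V, 20)) = 1/(-90154 + 213) = 1/(-89941) = -1/89941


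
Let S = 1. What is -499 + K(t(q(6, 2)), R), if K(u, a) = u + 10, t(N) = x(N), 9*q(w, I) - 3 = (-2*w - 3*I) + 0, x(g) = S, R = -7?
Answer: -488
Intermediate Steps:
x(g) = 1
q(w, I) = ⅓ - 2*w/9 - I/3 (q(w, I) = ⅓ + ((-2*w - 3*I) + 0)/9 = ⅓ + ((-3*I - 2*w) + 0)/9 = ⅓ + (-3*I - 2*w)/9 = ⅓ + (-2*w/9 - I/3) = ⅓ - 2*w/9 - I/3)
t(N) = 1
K(u, a) = 10 + u
-499 + K(t(q(6, 2)), R) = -499 + (10 + 1) = -499 + 11 = -488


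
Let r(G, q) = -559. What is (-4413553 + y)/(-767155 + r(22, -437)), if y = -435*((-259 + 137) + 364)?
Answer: 4518823/767714 ≈ 5.8861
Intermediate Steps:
y = -105270 (y = -435*(-122 + 364) = -435*242 = -105270)
(-4413553 + y)/(-767155 + r(22, -437)) = (-4413553 - 105270)/(-767155 - 559) = -4518823/(-767714) = -4518823*(-1/767714) = 4518823/767714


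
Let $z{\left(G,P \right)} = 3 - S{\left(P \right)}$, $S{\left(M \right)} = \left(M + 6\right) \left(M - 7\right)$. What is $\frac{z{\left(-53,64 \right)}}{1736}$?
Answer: $- \frac{3987}{1736} \approx -2.2967$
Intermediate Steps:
$S{\left(M \right)} = \left(-7 + M\right) \left(6 + M\right)$ ($S{\left(M \right)} = \left(6 + M\right) \left(-7 + M\right) = \left(-7 + M\right) \left(6 + M\right)$)
$z{\left(G,P \right)} = 45 + P - P^{2}$ ($z{\left(G,P \right)} = 3 - \left(-42 + P^{2} - P\right) = 3 + \left(42 + P - P^{2}\right) = 45 + P - P^{2}$)
$\frac{z{\left(-53,64 \right)}}{1736} = \frac{45 + 64 - 64^{2}}{1736} = \left(45 + 64 - 4096\right) \frac{1}{1736} = \left(-3987\right) \frac{1}{1736} = - \frac{3987}{1736}$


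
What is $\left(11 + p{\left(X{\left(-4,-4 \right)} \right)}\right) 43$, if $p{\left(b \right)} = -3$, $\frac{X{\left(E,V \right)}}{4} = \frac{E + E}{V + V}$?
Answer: $344$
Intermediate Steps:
$X{\left(E,V \right)} = \frac{4 E}{V}$ ($X{\left(E,V \right)} = 4 \frac{E + E}{V + V} = 4 \frac{2 E}{2 V} = 4 \cdot 2 E \frac{1}{2 V} = 4 \frac{E}{V} = \frac{4 E}{V}$)
$\left(11 + p{\left(X{\left(-4,-4 \right)} \right)}\right) 43 = \left(11 - 3\right) 43 = 8 \cdot 43 = 344$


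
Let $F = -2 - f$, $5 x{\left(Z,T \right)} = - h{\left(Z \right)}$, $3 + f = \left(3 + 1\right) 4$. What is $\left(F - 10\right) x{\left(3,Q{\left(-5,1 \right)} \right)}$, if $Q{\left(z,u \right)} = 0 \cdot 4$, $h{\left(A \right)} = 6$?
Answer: $30$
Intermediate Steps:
$f = 13$ ($f = -3 + \left(3 + 1\right) 4 = -3 + 4 \cdot 4 = -3 + 16 = 13$)
$Q{\left(z,u \right)} = 0$
$x{\left(Z,T \right)} = - \frac{6}{5}$ ($x{\left(Z,T \right)} = \frac{\left(-1\right) 6}{5} = \frac{1}{5} \left(-6\right) = - \frac{6}{5}$)
$F = -15$ ($F = -2 - 13 = -15$)
$\left(F - 10\right) x{\left(3,Q{\left(-5,1 \right)} \right)} = \left(-15 - 10\right) \left(- \frac{6}{5}\right) = \left(-25\right) \left(- \frac{6}{5}\right) = 30$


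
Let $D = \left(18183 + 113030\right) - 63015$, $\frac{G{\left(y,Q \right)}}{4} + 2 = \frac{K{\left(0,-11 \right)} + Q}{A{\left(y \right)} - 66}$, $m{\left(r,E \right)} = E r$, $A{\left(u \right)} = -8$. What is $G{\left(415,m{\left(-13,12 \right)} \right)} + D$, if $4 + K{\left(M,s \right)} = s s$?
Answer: $\frac{2523108}{37} \approx 68192.0$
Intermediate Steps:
$K{\left(M,s \right)} = -4 + s^{2}$ ($K{\left(M,s \right)} = -4 + s s = -4 + s^{2}$)
$G{\left(y,Q \right)} = - \frac{530}{37} - \frac{2 Q}{37}$ ($G{\left(y,Q \right)} = -8 + 4 \frac{\left(-4 + \left(-11\right)^{2}\right) + Q}{-8 - 66} = -8 + 4 \frac{\left(-4 + 121\right) + Q}{-74} = -8 + 4 \left(117 + Q\right) \left(- \frac{1}{74}\right) = -8 + 4 \left(- \frac{117}{74} - \frac{Q}{74}\right) = -8 - \left(\frac{234}{37} + \frac{2 Q}{37}\right) = - \frac{530}{37} - \frac{2 Q}{37}$)
$D = 68198$ ($D = 131213 - 63015 = 68198$)
$G{\left(415,m{\left(-13,12 \right)} \right)} + D = \left(- \frac{530}{37} - \frac{2 \cdot 12 \left(-13\right)}{37}\right) + 68198 = \left(- \frac{530}{37} - - \frac{312}{37}\right) + 68198 = \left(- \frac{530}{37} + \frac{312}{37}\right) + 68198 = - \frac{218}{37} + 68198 = \frac{2523108}{37}$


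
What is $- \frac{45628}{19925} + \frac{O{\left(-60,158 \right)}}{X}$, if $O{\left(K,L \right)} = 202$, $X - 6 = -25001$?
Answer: $- \frac{228899342}{99605075} \approx -2.2981$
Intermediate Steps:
$X = -24995$ ($X = 6 - 25001 = -24995$)
$- \frac{45628}{19925} + \frac{O{\left(-60,158 \right)}}{X} = - \frac{45628}{19925} + \frac{202}{-24995} = \left(-45628\right) \frac{1}{19925} + 202 \left(- \frac{1}{24995}\right) = - \frac{45628}{19925} - \frac{202}{24995} = - \frac{228899342}{99605075}$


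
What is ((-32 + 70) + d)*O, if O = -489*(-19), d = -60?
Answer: -204402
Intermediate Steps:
O = 9291
((-32 + 70) + d)*O = ((-32 + 70) - 60)*9291 = (38 - 60)*9291 = -22*9291 = -204402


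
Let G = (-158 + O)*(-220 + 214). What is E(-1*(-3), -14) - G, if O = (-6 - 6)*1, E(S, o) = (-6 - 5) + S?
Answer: -1028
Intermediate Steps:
E(S, o) = -11 + S
O = -12 (O = -12*1 = -12)
G = 1020 (G = (-158 - 12)*(-220 + 214) = -170*(-6) = 1020)
E(-1*(-3), -14) - G = (-11 - 1*(-3)) - 1*1020 = (-11 + 3) - 1020 = -8 - 1020 = -1028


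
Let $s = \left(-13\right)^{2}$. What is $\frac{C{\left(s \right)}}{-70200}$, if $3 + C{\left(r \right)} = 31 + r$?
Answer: $- \frac{197}{70200} \approx -0.0028063$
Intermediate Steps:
$s = 169$
$C{\left(r \right)} = 28 + r$ ($C{\left(r \right)} = -3 + \left(31 + r\right) = 28 + r$)
$\frac{C{\left(s \right)}}{-70200} = \frac{28 + 169}{-70200} = 197 \left(- \frac{1}{70200}\right) = - \frac{197}{70200}$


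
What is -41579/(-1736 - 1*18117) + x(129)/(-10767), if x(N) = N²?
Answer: 39102440/71252417 ≈ 0.54879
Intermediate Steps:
-41579/(-1736 - 1*18117) + x(129)/(-10767) = -41579/(-1736 - 1*18117) + 129²/(-10767) = -41579/(-1736 - 18117) + 16641*(-1/10767) = -41579/(-19853) - 5547/3589 = -41579*(-1/19853) - 5547/3589 = 41579/19853 - 5547/3589 = 39102440/71252417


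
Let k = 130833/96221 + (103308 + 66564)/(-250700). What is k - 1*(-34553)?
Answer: 208381203694622/6030651175 ≈ 34554.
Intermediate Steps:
k = 4113644847/6030651175 (k = 130833*(1/96221) + 169872*(-1/250700) = 130833/96221 - 42468/62675 = 4113644847/6030651175 ≈ 0.68212)
k - 1*(-34553) = 4113644847/6030651175 - 1*(-34553) = 4113644847/6030651175 + 34553 = 208381203694622/6030651175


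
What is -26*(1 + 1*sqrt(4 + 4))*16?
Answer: -416 - 832*sqrt(2) ≈ -1592.6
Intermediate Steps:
-26*(1 + 1*sqrt(4 + 4))*16 = -26*(1 + 1*sqrt(8))*16 = -26*(1 + 1*(2*sqrt(2)))*16 = -26*(1 + 2*sqrt(2))*16 = (-26 - 52*sqrt(2))*16 = -416 - 832*sqrt(2)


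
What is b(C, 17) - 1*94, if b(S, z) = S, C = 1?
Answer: -93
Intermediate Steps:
b(C, 17) - 1*94 = 1 - 1*94 = 1 - 94 = -93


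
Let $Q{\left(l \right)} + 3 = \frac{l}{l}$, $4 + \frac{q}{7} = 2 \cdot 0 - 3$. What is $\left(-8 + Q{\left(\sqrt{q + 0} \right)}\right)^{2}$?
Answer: $100$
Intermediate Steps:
$q = -49$ ($q = -28 + 7 \left(2 \cdot 0 - 3\right) = -28 + 7 \left(0 - 3\right) = -28 + 7 \left(-3\right) = -28 - 21 = -49$)
$Q{\left(l \right)} = -2$ ($Q{\left(l \right)} = -3 + \frac{l}{l} = -3 + 1 = -2$)
$\left(-8 + Q{\left(\sqrt{q + 0} \right)}\right)^{2} = \left(-8 - 2\right)^{2} = \left(-10\right)^{2} = 100$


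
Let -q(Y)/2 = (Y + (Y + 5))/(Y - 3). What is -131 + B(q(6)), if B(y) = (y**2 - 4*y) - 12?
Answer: 277/9 ≈ 30.778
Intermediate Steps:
q(Y) = -2*(5 + 2*Y)/(-3 + Y) (q(Y) = -2*(Y + (Y + 5))/(Y - 3) = -2*(Y + (5 + Y))/(-3 + Y) = -2*(5 + 2*Y)/(-3 + Y))
B(y) = -12 + y**2 - 4*y
-131 + B(q(6)) = -131 + (-12 + (2*(-5 - 2*6)/(-3 + 6))**2 - 8*(-5 - 2*6)/(-3 + 6)) = -131 + (-12 + (2*(-5 - 12)/3)**2 - 8*(-5 - 12)/3) = -131 + (-12 + (2*(1/3)*(-17))**2 - 8*(-17)/3) = -131 + (-12 + (-34/3)**2 - 4*(-34/3)) = -131 + (-12 + 1156/9 + 136/3) = -131 + 1456/9 = 277/9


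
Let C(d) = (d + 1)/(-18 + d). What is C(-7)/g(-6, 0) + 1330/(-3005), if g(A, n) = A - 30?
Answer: -40501/90150 ≈ -0.44926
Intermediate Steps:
g(A, n) = -30 + A
C(d) = (1 + d)/(-18 + d)
C(-7)/g(-6, 0) + 1330/(-3005) = ((1 - 7)/(-18 - 7))/(-30 - 6) + 1330/(-3005) = (-6/(-25))/(-36) + 1330*(-1/3005) = -1/25*(-6)*(-1/36) - 266/601 = (6/25)*(-1/36) - 266/601 = -1/150 - 266/601 = -40501/90150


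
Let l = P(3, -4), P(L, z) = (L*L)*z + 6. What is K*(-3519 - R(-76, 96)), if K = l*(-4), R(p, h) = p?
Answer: -413160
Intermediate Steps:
P(L, z) = 6 + z*L² (P(L, z) = L²*z + 6 = z*L² + 6 = 6 + z*L²)
l = -30 (l = 6 - 4*3² = 6 - 4*9 = 6 - 36 = -30)
K = 120 (K = -30*(-4) = 120)
K*(-3519 - R(-76, 96)) = 120*(-3519 - 1*(-76)) = 120*(-3519 + 76) = 120*(-3443) = -413160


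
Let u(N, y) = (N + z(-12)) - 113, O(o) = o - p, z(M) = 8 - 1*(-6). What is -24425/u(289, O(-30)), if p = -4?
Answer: -4885/38 ≈ -128.55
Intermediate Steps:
z(M) = 14 (z(M) = 8 + 6 = 14)
O(o) = 4 + o (O(o) = o - 1*(-4) = o + 4 = 4 + o)
u(N, y) = -99 + N (u(N, y) = (N + 14) - 113 = (14 + N) - 113 = -99 + N)
-24425/u(289, O(-30)) = -24425/(-99 + 289) = -24425/190 = -24425*1/190 = -4885/38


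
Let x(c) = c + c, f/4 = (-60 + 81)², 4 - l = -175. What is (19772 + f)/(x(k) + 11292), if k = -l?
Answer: 10768/5467 ≈ 1.9696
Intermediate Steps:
l = 179 (l = 4 - 1*(-175) = 4 + 175 = 179)
f = 1764 (f = 4*(-60 + 81)² = 4*21² = 4*441 = 1764)
k = -179 (k = -1*179 = -179)
x(c) = 2*c
(19772 + f)/(x(k) + 11292) = (19772 + 1764)/(2*(-179) + 11292) = 21536/(-358 + 11292) = 21536/10934 = 21536*(1/10934) = 10768/5467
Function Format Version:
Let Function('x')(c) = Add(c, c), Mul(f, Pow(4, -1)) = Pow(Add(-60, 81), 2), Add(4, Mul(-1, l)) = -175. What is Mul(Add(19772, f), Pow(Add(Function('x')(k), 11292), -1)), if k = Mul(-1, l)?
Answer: Rational(10768, 5467) ≈ 1.9696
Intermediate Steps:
l = 179 (l = Add(4, Mul(-1, -175)) = Add(4, 175) = 179)
f = 1764 (f = Mul(4, Pow(Add(-60, 81), 2)) = Mul(4, Pow(21, 2)) = Mul(4, 441) = 1764)
k = -179 (k = Mul(-1, 179) = -179)
Function('x')(c) = Mul(2, c)
Mul(Add(19772, f), Pow(Add(Function('x')(k), 11292), -1)) = Mul(Add(19772, 1764), Pow(Add(Mul(2, -179), 11292), -1)) = Mul(21536, Pow(Add(-358, 11292), -1)) = Mul(21536, Pow(10934, -1)) = Mul(21536, Rational(1, 10934)) = Rational(10768, 5467)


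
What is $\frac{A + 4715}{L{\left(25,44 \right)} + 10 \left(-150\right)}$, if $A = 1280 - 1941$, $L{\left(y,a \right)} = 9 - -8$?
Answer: $- \frac{4054}{1483} \approx -2.7336$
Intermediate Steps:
$L{\left(y,a \right)} = 17$ ($L{\left(y,a \right)} = 9 + 8 = 17$)
$A = -661$ ($A = 1280 - 1941 = -661$)
$\frac{A + 4715}{L{\left(25,44 \right)} + 10 \left(-150\right)} = \frac{-661 + 4715}{17 + 10 \left(-150\right)} = \frac{4054}{17 - 1500} = \frac{4054}{-1483} = 4054 \left(- \frac{1}{1483}\right) = - \frac{4054}{1483}$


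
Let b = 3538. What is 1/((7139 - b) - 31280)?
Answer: -1/27679 ≈ -3.6128e-5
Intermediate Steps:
1/((7139 - b) - 31280) = 1/((7139 - 1*3538) - 31280) = 1/((7139 - 3538) - 31280) = 1/(3601 - 31280) = 1/(-27679) = -1/27679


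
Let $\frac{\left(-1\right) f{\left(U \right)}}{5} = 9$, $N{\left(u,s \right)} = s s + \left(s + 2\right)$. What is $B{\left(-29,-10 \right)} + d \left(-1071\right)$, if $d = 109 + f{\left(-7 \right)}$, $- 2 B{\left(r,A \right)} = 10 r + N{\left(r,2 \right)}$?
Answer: $-68403$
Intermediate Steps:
$N{\left(u,s \right)} = 2 + s + s^{2}$ ($N{\left(u,s \right)} = s^{2} + \left(2 + s\right) = 2 + s + s^{2}$)
$f{\left(U \right)} = -45$ ($f{\left(U \right)} = \left(-5\right) 9 = -45$)
$B{\left(r,A \right)} = -4 - 5 r$ ($B{\left(r,A \right)} = - \frac{10 r + \left(2 + 2 + 2^{2}\right)}{2} = - \frac{10 r + \left(2 + 2 + 4\right)}{2} = - \frac{10 r + 8}{2} = - \frac{8 + 10 r}{2} = -4 - 5 r$)
$d = 64$ ($d = 109 - 45 = 64$)
$B{\left(-29,-10 \right)} + d \left(-1071\right) = \left(-4 - -145\right) + 64 \left(-1071\right) = \left(-4 + 145\right) - 68544 = 141 - 68544 = -68403$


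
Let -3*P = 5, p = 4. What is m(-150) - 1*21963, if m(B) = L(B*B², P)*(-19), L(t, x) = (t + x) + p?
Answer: 192308978/3 ≈ 6.4103e+7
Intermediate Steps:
P = -5/3 (P = -⅓*5 = -5/3 ≈ -1.6667)
L(t, x) = 4 + t + x (L(t, x) = (t + x) + 4 = 4 + t + x)
m(B) = -133/3 - 19*B³ (m(B) = (4 + B*B² - 5/3)*(-19) = (4 + B³ - 5/3)*(-19) = (7/3 + B³)*(-19) = -133/3 - 19*B³)
m(-150) - 1*21963 = (-133/3 - 19*(-150)³) - 1*21963 = (-133/3 - 19*(-3375000)) - 21963 = (-133/3 + 64125000) - 21963 = 192374867/3 - 21963 = 192308978/3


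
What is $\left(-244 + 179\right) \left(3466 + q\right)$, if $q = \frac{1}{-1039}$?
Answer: $- \frac{234076245}{1039} \approx -2.2529 \cdot 10^{5}$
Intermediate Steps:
$q = - \frac{1}{1039} \approx -0.00096246$
$\left(-244 + 179\right) \left(3466 + q\right) = \left(-244 + 179\right) \left(3466 - \frac{1}{1039}\right) = \left(-65\right) \frac{3601173}{1039} = - \frac{234076245}{1039}$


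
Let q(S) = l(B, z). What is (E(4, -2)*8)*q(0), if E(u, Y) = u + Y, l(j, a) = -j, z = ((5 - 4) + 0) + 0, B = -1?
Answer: 16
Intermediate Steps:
z = 1 (z = (1 + 0) + 0 = 1 + 0 = 1)
E(u, Y) = Y + u
q(S) = 1 (q(S) = -1*(-1) = 1)
(E(4, -2)*8)*q(0) = ((-2 + 4)*8)*1 = (2*8)*1 = 16*1 = 16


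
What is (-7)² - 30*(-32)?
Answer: 1009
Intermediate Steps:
(-7)² - 30*(-32) = 49 + 960 = 1009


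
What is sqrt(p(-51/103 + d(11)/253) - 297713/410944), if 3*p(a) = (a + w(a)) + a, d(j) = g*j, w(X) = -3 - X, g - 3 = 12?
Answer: I*sqrt(24761815415677573)/121690792 ≈ 1.2931*I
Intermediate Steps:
g = 15 (g = 3 + 12 = 15)
d(j) = 15*j
p(a) = -1 + a/3 (p(a) = ((a + (-3 - a)) + a)/3 = (-3 + a)/3 = -1 + a/3)
sqrt(p(-51/103 + d(11)/253) - 297713/410944) = sqrt((-1 + (-51/103 + (15*11)/253)/3) - 297713/410944) = sqrt((-1 + (-51*1/103 + 165*(1/253))/3) - 297713*1/410944) = sqrt((-1 + (-51/103 + 15/23)/3) - 297713/410944) = sqrt((-1 + (1/3)*(372/2369)) - 297713/410944) = sqrt((-1 + 124/2369) - 297713/410944) = sqrt(-2245/2369 - 297713/410944) = sqrt(-1627851377/973526336) = I*sqrt(24761815415677573)/121690792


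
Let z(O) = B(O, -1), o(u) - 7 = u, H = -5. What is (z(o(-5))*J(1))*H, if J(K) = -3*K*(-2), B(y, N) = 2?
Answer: -60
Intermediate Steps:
J(K) = 6*K
o(u) = 7 + u
z(O) = 2
(z(o(-5))*J(1))*H = (2*(6*1))*(-5) = (2*6)*(-5) = 12*(-5) = -60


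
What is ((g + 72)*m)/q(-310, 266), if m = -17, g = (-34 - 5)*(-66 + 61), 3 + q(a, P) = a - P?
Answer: 1513/193 ≈ 7.8394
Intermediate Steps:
q(a, P) = -3 + a - P (q(a, P) = -3 + (a - P) = -3 + a - P)
g = 195 (g = -39*(-5) = 195)
((g + 72)*m)/q(-310, 266) = ((195 + 72)*(-17))/(-3 - 310 - 1*266) = (267*(-17))/(-3 - 310 - 266) = -4539/(-579) = -4539*(-1/579) = 1513/193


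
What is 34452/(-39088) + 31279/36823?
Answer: -11498111/359834356 ≈ -0.031954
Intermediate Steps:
34452/(-39088) + 31279/36823 = 34452*(-1/39088) + 31279*(1/36823) = -8613/9772 + 31279/36823 = -11498111/359834356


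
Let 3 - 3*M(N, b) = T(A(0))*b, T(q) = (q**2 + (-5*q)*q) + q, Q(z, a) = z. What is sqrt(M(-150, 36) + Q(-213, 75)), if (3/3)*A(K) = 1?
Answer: 4*I*sqrt(11) ≈ 13.266*I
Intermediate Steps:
A(K) = 1
T(q) = q - 4*q**2 (T(q) = (q**2 - 5*q**2) + q = -4*q**2 + q = q - 4*q**2)
M(N, b) = 1 + b (M(N, b) = 1 - 1*(1 - 4*1)*b/3 = 1 - 1*(1 - 4)*b/3 = 1 - 1*(-3)*b/3 = 1 - (-1)*b = 1 + b)
sqrt(M(-150, 36) + Q(-213, 75)) = sqrt((1 + 36) - 213) = sqrt(37 - 213) = sqrt(-176) = 4*I*sqrt(11)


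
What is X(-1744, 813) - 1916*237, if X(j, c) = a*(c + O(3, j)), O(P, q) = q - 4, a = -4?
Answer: -450352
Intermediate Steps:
O(P, q) = -4 + q
X(j, c) = 16 - 4*c - 4*j (X(j, c) = -4*(c + (-4 + j)) = -4*(-4 + c + j) = 16 - 4*c - 4*j)
X(-1744, 813) - 1916*237 = (16 - 4*813 - 4*(-1744)) - 1916*237 = (16 - 3252 + 6976) - 454092 = 3740 - 454092 = -450352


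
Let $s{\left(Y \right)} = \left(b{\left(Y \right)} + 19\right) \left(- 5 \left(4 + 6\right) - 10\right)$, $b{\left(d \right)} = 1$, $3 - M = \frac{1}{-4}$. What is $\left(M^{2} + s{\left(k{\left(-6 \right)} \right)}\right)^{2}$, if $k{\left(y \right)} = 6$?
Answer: $\frac{362178961}{256} \approx 1.4148 \cdot 10^{6}$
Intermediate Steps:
$M = \frac{13}{4}$ ($M = 3 - \frac{1}{-4} = 3 - - \frac{1}{4} = 3 + \frac{1}{4} = \frac{13}{4} \approx 3.25$)
$s{\left(Y \right)} = -1200$ ($s{\left(Y \right)} = \left(1 + 19\right) \left(- 5 \left(4 + 6\right) - 10\right) = 20 \left(\left(-5\right) 10 - 10\right) = 20 \left(-50 - 10\right) = 20 \left(-60\right) = -1200$)
$\left(M^{2} + s{\left(k{\left(-6 \right)} \right)}\right)^{2} = \left(\left(\frac{13}{4}\right)^{2} - 1200\right)^{2} = \left(\frac{169}{16} - 1200\right)^{2} = \left(- \frac{19031}{16}\right)^{2} = \frac{362178961}{256}$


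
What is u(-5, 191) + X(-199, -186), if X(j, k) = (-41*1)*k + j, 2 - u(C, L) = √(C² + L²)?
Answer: 7429 - √36506 ≈ 7237.9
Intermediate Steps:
u(C, L) = 2 - √(C² + L²)
X(j, k) = j - 41*k (X(j, k) = -41*k + j = j - 41*k)
u(-5, 191) + X(-199, -186) = (2 - √((-5)² + 191²)) + (-199 - 41*(-186)) = (2 - √(25 + 36481)) + (-199 + 7626) = (2 - √36506) + 7427 = 7429 - √36506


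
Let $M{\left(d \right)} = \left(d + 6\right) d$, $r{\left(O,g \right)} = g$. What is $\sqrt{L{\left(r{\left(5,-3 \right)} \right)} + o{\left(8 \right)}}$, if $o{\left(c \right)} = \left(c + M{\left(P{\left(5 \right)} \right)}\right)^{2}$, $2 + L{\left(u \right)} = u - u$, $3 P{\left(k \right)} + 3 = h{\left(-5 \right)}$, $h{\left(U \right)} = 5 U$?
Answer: $\frac{\sqrt{123742}}{9} \approx 39.086$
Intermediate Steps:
$P{\left(k \right)} = - \frac{28}{3}$ ($P{\left(k \right)} = -1 + \frac{5 \left(-5\right)}{3} = -1 + \frac{1}{3} \left(-25\right) = -1 - \frac{25}{3} = - \frac{28}{3}$)
$L{\left(u \right)} = -2$ ($L{\left(u \right)} = -2 + \left(u - u\right) = -2 + 0 = -2$)
$M{\left(d \right)} = d \left(6 + d\right)$ ($M{\left(d \right)} = \left(6 + d\right) d = d \left(6 + d\right)$)
$o{\left(c \right)} = \left(\frac{280}{9} + c\right)^{2}$ ($o{\left(c \right)} = \left(c - \frac{28 \left(6 - \frac{28}{3}\right)}{3}\right)^{2} = \left(c - - \frac{280}{9}\right)^{2} = \left(c + \frac{280}{9}\right)^{2} = \left(\frac{280}{9} + c\right)^{2}$)
$\sqrt{L{\left(r{\left(5,-3 \right)} \right)} + o{\left(8 \right)}} = \sqrt{-2 + \frac{\left(280 + 9 \cdot 8\right)^{2}}{81}} = \sqrt{-2 + \frac{\left(280 + 72\right)^{2}}{81}} = \sqrt{-2 + \frac{352^{2}}{81}} = \sqrt{-2 + \frac{1}{81} \cdot 123904} = \sqrt{-2 + \frac{123904}{81}} = \sqrt{\frac{123742}{81}} = \frac{\sqrt{123742}}{9}$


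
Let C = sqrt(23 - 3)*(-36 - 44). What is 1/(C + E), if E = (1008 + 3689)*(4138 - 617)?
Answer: 16538137/273509975302769 + 160*sqrt(5)/273509975302769 ≈ 6.0468e-8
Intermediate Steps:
C = -160*sqrt(5) (C = sqrt(20)*(-80) = (2*sqrt(5))*(-80) = -160*sqrt(5) ≈ -357.77)
E = 16538137 (E = 4697*3521 = 16538137)
1/(C + E) = 1/(-160*sqrt(5) + 16538137) = 1/(16538137 - 160*sqrt(5))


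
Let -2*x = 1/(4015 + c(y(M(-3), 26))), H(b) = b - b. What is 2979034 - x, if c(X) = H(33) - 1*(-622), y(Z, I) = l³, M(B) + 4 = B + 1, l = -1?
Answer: 27627561317/9274 ≈ 2.9790e+6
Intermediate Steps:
H(b) = 0
M(B) = -3 + B (M(B) = -4 + (B + 1) = -4 + (1 + B) = -3 + B)
y(Z, I) = -1 (y(Z, I) = (-1)³ = -1)
c(X) = 622 (c(X) = 0 - 1*(-622) = 0 + 622 = 622)
x = -1/9274 (x = -1/(2*(4015 + 622)) = -½/4637 = -½*1/4637 = -1/9274 ≈ -0.00010783)
2979034 - x = 2979034 - 1*(-1/9274) = 2979034 + 1/9274 = 27627561317/9274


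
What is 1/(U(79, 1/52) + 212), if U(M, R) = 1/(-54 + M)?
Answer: 25/5301 ≈ 0.0047161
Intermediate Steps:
1/(U(79, 1/52) + 212) = 1/(1/(-54 + 79) + 212) = 1/(1/25 + 212) = 1/(5301/25) = 25/5301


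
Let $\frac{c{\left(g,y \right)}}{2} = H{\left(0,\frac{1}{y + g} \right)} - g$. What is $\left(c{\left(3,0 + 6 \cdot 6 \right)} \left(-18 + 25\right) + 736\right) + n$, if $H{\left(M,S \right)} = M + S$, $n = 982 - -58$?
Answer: $\frac{67640}{39} \approx 1734.4$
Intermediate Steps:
$n = 1040$ ($n = 982 + 58 = 1040$)
$c{\left(g,y \right)} = - 2 g + \frac{2}{g + y}$ ($c{\left(g,y \right)} = 2 \left(\left(0 + \frac{1}{y + g}\right) - g\right) = 2 \left(\left(0 + \frac{1}{g + y}\right) - g\right) = 2 \left(\frac{1}{g + y} - g\right) = - 2 g + \frac{2}{g + y}$)
$\left(c{\left(3,0 + 6 \cdot 6 \right)} \left(-18 + 25\right) + 736\right) + n = \left(\frac{2 \left(1 - 3 \left(3 + \left(0 + 6 \cdot 6\right)\right)\right)}{3 + \left(0 + 6 \cdot 6\right)} \left(-18 + 25\right) + 736\right) + 1040 = \left(\frac{2 \left(1 - 3 \left(3 + \left(0 + 36\right)\right)\right)}{3 + \left(0 + 36\right)} 7 + 736\right) + 1040 = \left(\frac{2 \left(1 - 3 \left(3 + 36\right)\right)}{3 + 36} \cdot 7 + 736\right) + 1040 = \left(\frac{2 \left(1 - 3 \cdot 39\right)}{39} \cdot 7 + 736\right) + 1040 = \left(2 \cdot \frac{1}{39} \left(1 - 117\right) 7 + 736\right) + 1040 = \left(2 \cdot \frac{1}{39} \left(-116\right) 7 + 736\right) + 1040 = \left(\left(- \frac{232}{39}\right) 7 + 736\right) + 1040 = \left(- \frac{1624}{39} + 736\right) + 1040 = \frac{27080}{39} + 1040 = \frac{67640}{39}$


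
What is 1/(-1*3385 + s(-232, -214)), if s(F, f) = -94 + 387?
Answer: -1/3092 ≈ -0.00032342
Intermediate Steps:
s(F, f) = 293
1/(-1*3385 + s(-232, -214)) = 1/(-1*3385 + 293) = 1/(-3385 + 293) = 1/(-3092) = -1/3092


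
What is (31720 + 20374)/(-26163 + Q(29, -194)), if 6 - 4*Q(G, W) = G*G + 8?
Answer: -208376/105495 ≈ -1.9752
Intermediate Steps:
Q(G, W) = -1/2 - G**2/4 (Q(G, W) = 3/2 - (G*G + 8)/4 = 3/2 - (G**2 + 8)/4 = 3/2 - (8 + G**2)/4 = 3/2 + (-2 - G**2/4) = -1/2 - G**2/4)
(31720 + 20374)/(-26163 + Q(29, -194)) = (31720 + 20374)/(-26163 + (-1/2 - 1/4*29**2)) = 52094/(-26163 + (-1/2 - 1/4*841)) = 52094/(-26163 + (-1/2 - 841/4)) = 52094/(-26163 - 843/4) = 52094/(-105495/4) = 52094*(-4/105495) = -208376/105495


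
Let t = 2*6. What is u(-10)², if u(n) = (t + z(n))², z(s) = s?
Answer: 16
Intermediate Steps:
t = 12
u(n) = (12 + n)²
u(-10)² = ((12 - 10)²)² = (2²)² = 4² = 16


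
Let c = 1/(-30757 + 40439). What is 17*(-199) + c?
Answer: -32754205/9682 ≈ -3383.0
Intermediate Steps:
c = 1/9682 ≈ 0.00010328
17*(-199) + c = 17*(-199) + 1/9682 = -3383 + 1/9682 = -32754205/9682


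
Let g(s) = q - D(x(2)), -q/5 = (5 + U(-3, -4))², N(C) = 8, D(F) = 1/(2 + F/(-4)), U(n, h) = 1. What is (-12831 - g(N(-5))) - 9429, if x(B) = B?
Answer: -66238/3 ≈ -22079.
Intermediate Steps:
D(F) = 1/(2 - F/4) (D(F) = 1/(2 + F*(-¼)) = 1/(2 - F/4))
q = -180 (q = -5*(5 + 1)² = -5*6² = -5*36 = -180)
g(s) = -542/3 (g(s) = -180 - (-4)/(-8 + 2) = -180 - (-4)/(-6) = -180 - (-4)*(-1)/6 = -180 - 1*⅔ = -180 - ⅔ = -542/3)
(-12831 - g(N(-5))) - 9429 = (-12831 - 1*(-542/3)) - 9429 = (-12831 + 542/3) - 9429 = -37951/3 - 9429 = -66238/3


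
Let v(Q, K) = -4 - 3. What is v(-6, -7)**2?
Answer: 49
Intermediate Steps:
v(Q, K) = -7
v(-6, -7)**2 = (-7)**2 = 49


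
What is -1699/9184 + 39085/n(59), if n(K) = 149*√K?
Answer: -1699/9184 + 39085*√59/8791 ≈ 33.966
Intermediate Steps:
-1699/9184 + 39085/n(59) = -1699/9184 + 39085/((149*√59)) = -1699*1/9184 + 39085*(√59/8791) = -1699/9184 + 39085*√59/8791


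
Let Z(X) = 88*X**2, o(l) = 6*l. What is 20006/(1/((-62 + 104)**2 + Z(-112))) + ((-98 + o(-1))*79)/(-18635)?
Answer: 412194158369376/18635 ≈ 2.2119e+10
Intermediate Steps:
20006/(1/((-62 + 104)**2 + Z(-112))) + ((-98 + o(-1))*79)/(-18635) = 20006/(1/((-62 + 104)**2 + 88*(-112)**2)) + ((-98 + 6*(-1))*79)/(-18635) = 20006/(1/(42**2 + 88*12544)) + ((-98 - 6)*79)*(-1/18635) = 20006/(1/(1764 + 1103872)) - 104*79*(-1/18635) = 20006/(1/1105636) - 8216*(-1/18635) = 20006/(1/1105636) + 8216/18635 = 20006*1105636 + 8216/18635 = 22119353816 + 8216/18635 = 412194158369376/18635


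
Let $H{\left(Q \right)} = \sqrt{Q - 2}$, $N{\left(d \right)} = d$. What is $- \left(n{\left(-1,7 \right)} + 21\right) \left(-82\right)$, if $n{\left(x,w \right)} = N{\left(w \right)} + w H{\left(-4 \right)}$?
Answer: $2296 + 574 i \sqrt{6} \approx 2296.0 + 1406.0 i$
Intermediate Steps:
$H{\left(Q \right)} = \sqrt{-2 + Q}$
$n{\left(x,w \right)} = w + i w \sqrt{6}$ ($n{\left(x,w \right)} = w + w \sqrt{-2 - 4} = w + w \sqrt{-6} = w + w i \sqrt{6} = w + i w \sqrt{6}$)
$- \left(n{\left(-1,7 \right)} + 21\right) \left(-82\right) = - \left(7 \left(1 + i \sqrt{6}\right) + 21\right) \left(-82\right) = - \left(\left(7 + 7 i \sqrt{6}\right) + 21\right) \left(-82\right) = - \left(28 + 7 i \sqrt{6}\right) \left(-82\right) = - (-2296 - 574 i \sqrt{6}) = 2296 + 574 i \sqrt{6}$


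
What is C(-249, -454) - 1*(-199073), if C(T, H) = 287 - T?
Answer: 199609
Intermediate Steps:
C(-249, -454) - 1*(-199073) = (287 - 1*(-249)) - 1*(-199073) = (287 + 249) + 199073 = 536 + 199073 = 199609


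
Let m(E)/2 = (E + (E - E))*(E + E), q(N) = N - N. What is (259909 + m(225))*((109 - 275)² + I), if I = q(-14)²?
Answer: 12742142404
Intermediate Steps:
q(N) = 0
m(E) = 4*E² (m(E) = 2*((E + (E - E))*(E + E)) = 2*((E + 0)*(2*E)) = 2*(E*(2*E)) = 2*(2*E²) = 4*E²)
I = 0 (I = 0² = 0)
(259909 + m(225))*((109 - 275)² + I) = (259909 + 4*225²)*((109 - 275)² + 0) = (259909 + 4*50625)*((-166)² + 0) = (259909 + 202500)*(27556 + 0) = 462409*27556 = 12742142404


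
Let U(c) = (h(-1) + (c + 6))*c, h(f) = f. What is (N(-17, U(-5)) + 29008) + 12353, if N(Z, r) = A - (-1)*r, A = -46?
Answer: 41315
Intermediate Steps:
U(c) = c*(5 + c) (U(c) = (-1 + (c + 6))*c = (-1 + (6 + c))*c = (5 + c)*c = c*(5 + c))
N(Z, r) = -46 + r (N(Z, r) = -46 - (-1)*r = -46 + r)
(N(-17, U(-5)) + 29008) + 12353 = ((-46 - 5*(5 - 5)) + 29008) + 12353 = ((-46 - 5*0) + 29008) + 12353 = ((-46 + 0) + 29008) + 12353 = (-46 + 29008) + 12353 = 28962 + 12353 = 41315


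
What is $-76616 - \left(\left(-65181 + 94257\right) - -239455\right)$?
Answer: $-345147$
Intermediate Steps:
$-76616 - \left(\left(-65181 + 94257\right) - -239455\right) = -76616 - \left(29076 + 239455\right) = -76616 - 268531 = -345147$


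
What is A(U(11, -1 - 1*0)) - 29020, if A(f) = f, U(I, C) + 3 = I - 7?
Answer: -29019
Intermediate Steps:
U(I, C) = -10 + I (U(I, C) = -3 + (I - 7) = -3 + (-7 + I) = -10 + I)
A(U(11, -1 - 1*0)) - 29020 = (-10 + 11) - 29020 = 1 - 29020 = -29019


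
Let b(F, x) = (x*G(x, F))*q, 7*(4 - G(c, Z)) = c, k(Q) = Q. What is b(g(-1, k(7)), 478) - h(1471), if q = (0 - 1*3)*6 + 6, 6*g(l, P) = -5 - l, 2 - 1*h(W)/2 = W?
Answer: 2601766/7 ≈ 3.7168e+5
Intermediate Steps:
h(W) = 4 - 2*W
g(l, P) = -⅚ - l/6 (g(l, P) = (-5 - l)/6 = -⅚ - l/6)
q = -12 (q = (0 - 3)*6 + 6 = -3*6 + 6 = -18 + 6 = -12)
G(c, Z) = 4 - c/7
b(F, x) = -12*x*(4 - x/7) (b(F, x) = (x*(4 - x/7))*(-12) = -12*x*(4 - x/7))
b(g(-1, k(7)), 478) - h(1471) = (12/7)*478*(-28 + 478) - (4 - 2*1471) = (12/7)*478*450 - (4 - 2942) = 2581200/7 - 1*(-2938) = 2581200/7 + 2938 = 2601766/7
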